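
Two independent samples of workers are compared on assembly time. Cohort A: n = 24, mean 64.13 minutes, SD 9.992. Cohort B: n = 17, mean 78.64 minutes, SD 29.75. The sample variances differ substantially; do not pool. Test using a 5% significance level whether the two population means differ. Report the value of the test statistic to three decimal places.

Let group 1 = cohort A, group 2 = cohort B. H0: μ_1 = μ_2; H1: μ_1 ≠ μ_2 (Welch's two-sample t-test, two-sided).
t = (x̄_1 − x̄_2)/√(s_1²/n_1 + s_2²/n_2) = (64.13 − 78.64)/√(9.992²/24 + 29.75²/17) = -1.935
Welch–Satterthwaite df ≈ 18.58
Two-sided p-value ≈ 0.0683
Since p ≈ 0.0683 > α = 0.05, fail to reject H0; the evidence is not statistically significant.

-1.935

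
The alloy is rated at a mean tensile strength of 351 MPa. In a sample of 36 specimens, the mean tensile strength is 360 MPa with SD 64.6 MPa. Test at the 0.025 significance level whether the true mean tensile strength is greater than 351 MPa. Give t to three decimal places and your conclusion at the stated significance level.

H0: μ = 351; H1: μ > 351 (one-sample t-test, right-tailed).
t = (x̄ − μ₀)/(s/√n) = (360 − 351)/(64.6/√36) = 0.836
df = n − 1 = 35
p-value = P(T ≥ 0.836) ≈ 0.2044
Since p ≈ 0.2044 > α = 0.025, fail to reject H0; the evidence is not statistically significant.

t = 0.836; fail to reject H0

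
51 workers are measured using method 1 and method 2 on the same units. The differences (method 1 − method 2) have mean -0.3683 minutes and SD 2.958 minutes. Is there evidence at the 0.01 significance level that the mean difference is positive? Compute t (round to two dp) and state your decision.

t = -0.89; fail to reject H0

H0: μ_d = 0; H1: μ_d > 0 (paired t-test on the differences, right-tailed).
t = d̄/(s_d/√n) = -0.3683/(2.958/√51) = -0.89
df = n − 1 = 50
p-value = P(T ≥ -0.89) ≈ 0.811
Since p ≈ 0.811 > α = 0.01, fail to reject H0; the data do not provide sufficient evidence against H0.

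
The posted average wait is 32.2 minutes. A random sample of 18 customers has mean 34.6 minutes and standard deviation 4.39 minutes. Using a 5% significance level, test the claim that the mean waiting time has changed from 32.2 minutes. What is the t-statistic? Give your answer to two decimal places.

2.32

H0: μ = 32.2; H1: μ ≠ 32.2 (one-sample t-test, two-sided).
t = (x̄ − μ₀)/(s/√n) = (34.6 − 32.2)/(4.39/√18) = 2.32
df = n − 1 = 17
Two-sided p-value ≈ 0.033
Since p ≈ 0.033 < α = 0.05, reject H0; the data support H1.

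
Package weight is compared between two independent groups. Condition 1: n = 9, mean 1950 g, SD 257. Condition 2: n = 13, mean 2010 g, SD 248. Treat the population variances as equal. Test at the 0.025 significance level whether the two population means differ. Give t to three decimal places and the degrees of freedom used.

t = -0.550, df = 20

Let group 1 = condition 1, group 2 = condition 2. H0: μ_1 = μ_2; H1: μ_1 ≠ μ_2 (two-sample pooled-variance t-test, two-sided).
s_p² = [(9−1)·257² + (13−1)·248²]/(9+13−2) = 63322
t = (1950 − 2010)/√[63322·(1/9 + 1/13)] = -0.550
df = n₁ + n₂ − 2 = 20
Two-sided p-value ≈ 0.589
Since p ≈ 0.589 > α = 0.025, fail to reject H0; the data do not provide sufficient evidence against H0.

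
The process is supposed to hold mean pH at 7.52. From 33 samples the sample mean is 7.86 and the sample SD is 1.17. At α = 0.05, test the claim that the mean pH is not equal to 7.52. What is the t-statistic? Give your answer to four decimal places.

1.6694

H0: μ = 7.52; H1: μ ≠ 7.52 (one-sample t-test, two-sided).
t = (x̄ − μ₀)/(s/√n) = (7.86 − 7.52)/(1.17/√33) = 1.6694
df = n − 1 = 32
Two-sided p-value ≈ 0.1048
Since p ≈ 0.1048 > α = 0.05, fail to reject H0; the evidence is not statistically significant.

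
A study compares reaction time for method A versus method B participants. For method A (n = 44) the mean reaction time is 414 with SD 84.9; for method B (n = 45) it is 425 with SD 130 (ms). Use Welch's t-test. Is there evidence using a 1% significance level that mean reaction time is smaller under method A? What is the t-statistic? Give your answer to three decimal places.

Let group 1 = method A, group 2 = method B. H0: μ_1 = μ_2; H1: μ_1 < μ_2 (Welch's two-sample t-test, left-tailed).
t = (x̄_1 − x̄_2)/√(s_1²/n_1 + s_2²/n_2) = (414 − 425)/√(84.9²/44 + 130²/45) = -0.474
Welch–Satterthwaite df ≈ 75.97
p-value = P(T ≤ -0.474) ≈ 0.3186
Since p ≈ 0.3186 > α = 0.01, fail to reject H0; the data do not provide sufficient evidence against H0.

-0.474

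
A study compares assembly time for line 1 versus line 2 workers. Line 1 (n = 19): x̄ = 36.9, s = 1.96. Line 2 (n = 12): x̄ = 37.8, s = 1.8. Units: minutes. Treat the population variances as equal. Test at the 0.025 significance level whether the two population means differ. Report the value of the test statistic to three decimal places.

-1.284

Let group 1 = line 1, group 2 = line 2. H0: μ_1 = μ_2; H1: μ_1 ≠ μ_2 (two-sample pooled-variance t-test, two-sided).
s_p² = [(19−1)·1.96² + (12−1)·1.8²]/(19+12−2) = 3.61341
t = (36.9 − 37.8)/√[3.61341·(1/19 + 1/12)] = -1.284
df = n₁ + n₂ − 2 = 29
Two-sided p-value ≈ 0.209
Since p ≈ 0.209 > α = 0.025, fail to reject H0; the data do not provide sufficient evidence against H0.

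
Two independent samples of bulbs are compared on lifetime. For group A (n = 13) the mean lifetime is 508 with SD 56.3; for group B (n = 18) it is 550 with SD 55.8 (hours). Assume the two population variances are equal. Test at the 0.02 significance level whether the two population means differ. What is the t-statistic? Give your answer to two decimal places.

-2.06

Let group 1 = group A, group 2 = group B. H0: μ_1 = μ_2; H1: μ_1 ≠ μ_2 (two-sample pooled-variance t-test, two-sided).
s_p² = [(13−1)·56.3² + (18−1)·55.8²]/(13+18−2) = 3136.83
t = (508 − 550)/√[3136.83·(1/13 + 1/18)] = -2.06
df = n₁ + n₂ − 2 = 29
Two-sided p-value ≈ 0.048
Since p ≈ 0.048 > α = 0.02, fail to reject H0; the evidence is not statistically significant.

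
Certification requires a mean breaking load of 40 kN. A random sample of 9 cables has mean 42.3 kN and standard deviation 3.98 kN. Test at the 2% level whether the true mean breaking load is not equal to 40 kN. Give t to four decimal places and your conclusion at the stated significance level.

t = 1.7337; fail to reject H0

H0: μ = 40; H1: μ ≠ 40 (one-sample t-test, two-sided).
t = (x̄ − μ₀)/(s/√n) = (42.3 − 40)/(3.98/√9) = 1.7337
df = n − 1 = 8
Two-sided p-value ≈ 0.1212
Since p ≈ 0.1212 > α = 0.02, fail to reject H0; the evidence is not statistically significant.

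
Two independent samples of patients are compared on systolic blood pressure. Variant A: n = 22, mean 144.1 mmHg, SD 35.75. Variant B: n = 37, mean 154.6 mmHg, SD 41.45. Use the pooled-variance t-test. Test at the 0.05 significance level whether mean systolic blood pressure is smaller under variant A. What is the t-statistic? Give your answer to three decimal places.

Let group 1 = variant A, group 2 = variant B. H0: μ_1 = μ_2; H1: μ_1 < μ_2 (two-sample pooled-variance t-test, left-tailed).
s_p² = [(22−1)·35.75² + (37−1)·41.45²]/(22+37−2) = 1555.98
t = (144.1 − 154.6)/√[1555.98·(1/22 + 1/37)] = -0.989
df = n₁ + n₂ − 2 = 57
p-value = P(T ≤ -0.989) ≈ 0.1635
Since p ≈ 0.1635 > α = 0.05, fail to reject H0; the evidence is not statistically significant.

-0.989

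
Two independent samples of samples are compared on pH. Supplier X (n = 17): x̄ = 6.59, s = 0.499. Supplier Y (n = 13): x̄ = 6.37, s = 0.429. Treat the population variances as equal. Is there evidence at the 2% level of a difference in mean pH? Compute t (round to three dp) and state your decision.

Let group 1 = supplier X, group 2 = supplier Y. H0: μ_1 = μ_2; H1: μ_1 ≠ μ_2 (two-sample pooled-variance t-test, two-sided).
s_p² = [(17−1)·0.499² + (13−1)·0.429²]/(17+13−2) = 0.221161
t = (6.59 − 6.37)/√[0.221161·(1/17 + 1/13)] = 1.270
df = n₁ + n₂ − 2 = 28
Two-sided p-value ≈ 0.215
Since p ≈ 0.215 > α = 0.02, fail to reject H0; the data do not provide sufficient evidence against H0.

t = 1.270; fail to reject H0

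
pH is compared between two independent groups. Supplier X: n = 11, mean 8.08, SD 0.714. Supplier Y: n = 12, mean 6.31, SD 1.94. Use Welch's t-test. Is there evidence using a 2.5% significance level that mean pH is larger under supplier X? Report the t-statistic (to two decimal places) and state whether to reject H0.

Let group 1 = supplier X, group 2 = supplier Y. H0: μ_1 = μ_2; H1: μ_1 > μ_2 (Welch's two-sample t-test, right-tailed).
t = (x̄_1 − x̄_2)/√(s_1²/n_1 + s_2²/n_2) = (8.08 − 6.31)/√(0.714²/11 + 1.94²/12) = 2.95
Welch–Satterthwaite df ≈ 14.15
p-value = P(T ≥ 2.95) ≈ 0.005
Since p ≈ 0.005 < α = 0.025, reject H0; the data support H1.

t = 2.95; reject H0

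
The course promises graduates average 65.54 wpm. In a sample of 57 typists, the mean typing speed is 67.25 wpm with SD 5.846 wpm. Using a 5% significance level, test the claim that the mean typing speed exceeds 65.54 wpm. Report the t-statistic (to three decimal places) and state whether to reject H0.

t = 2.208; reject H0

H0: μ = 65.54; H1: μ > 65.54 (one-sample t-test, right-tailed).
t = (x̄ − μ₀)/(s/√n) = (67.25 − 65.54)/(5.846/√57) = 2.208
df = n − 1 = 56
p-value = P(T ≥ 2.208) ≈ 0.0157
Since p ≈ 0.0157 < α = 0.05, reject H0; the evidence is statistically significant.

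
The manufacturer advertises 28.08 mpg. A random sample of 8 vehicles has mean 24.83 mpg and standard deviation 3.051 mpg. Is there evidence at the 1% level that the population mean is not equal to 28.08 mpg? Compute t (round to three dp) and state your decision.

t = -3.013; fail to reject H0

H0: μ = 28.08; H1: μ ≠ 28.08 (one-sample t-test, two-sided).
t = (x̄ − μ₀)/(s/√n) = (24.83 − 28.08)/(3.051/√8) = -3.013
df = n − 1 = 7
Two-sided p-value ≈ 0.020
Since p ≈ 0.020 > α = 0.01, fail to reject H0; the data do not provide sufficient evidence against H0.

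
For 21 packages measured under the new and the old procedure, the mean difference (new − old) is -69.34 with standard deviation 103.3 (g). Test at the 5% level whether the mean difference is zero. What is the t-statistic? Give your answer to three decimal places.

H0: μ_d = 0; H1: μ_d ≠ 0 (paired t-test on the differences, two-sided).
t = d̄/(s_d/√n) = -69.34/(103.3/√21) = -3.076
df = n − 1 = 20
Two-sided p-value ≈ 0.0060
Since p ≈ 0.0060 < α = 0.05, reject H0; the evidence is statistically significant.

-3.076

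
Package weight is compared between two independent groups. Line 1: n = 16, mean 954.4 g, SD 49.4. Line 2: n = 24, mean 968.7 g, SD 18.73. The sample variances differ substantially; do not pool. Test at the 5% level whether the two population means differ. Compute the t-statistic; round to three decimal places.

Let group 1 = line 1, group 2 = line 2. H0: μ_1 = μ_2; H1: μ_1 ≠ μ_2 (Welch's two-sample t-test, two-sided).
t = (x̄_1 − x̄_2)/√(s_1²/n_1 + s_2²/n_2) = (954.4 − 968.7)/√(49.4²/16 + 18.73²/24) = -1.106
Welch–Satterthwaite df ≈ 17.91
Two-sided p-value ≈ 0.283
Since p ≈ 0.283 > α = 0.05, fail to reject H0; the data do not provide sufficient evidence against H0.

-1.106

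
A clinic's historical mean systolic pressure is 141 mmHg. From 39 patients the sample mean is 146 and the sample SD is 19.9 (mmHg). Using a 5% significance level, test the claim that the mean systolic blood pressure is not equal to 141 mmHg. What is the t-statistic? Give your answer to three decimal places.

1.569

H0: μ = 141; H1: μ ≠ 141 (one-sample t-test, two-sided).
t = (x̄ − μ₀)/(s/√n) = (146 − 141)/(19.9/√39) = 1.569
df = n − 1 = 38
Two-sided p-value ≈ 0.125
Since p ≈ 0.125 > α = 0.05, fail to reject H0; the data do not provide sufficient evidence against H0.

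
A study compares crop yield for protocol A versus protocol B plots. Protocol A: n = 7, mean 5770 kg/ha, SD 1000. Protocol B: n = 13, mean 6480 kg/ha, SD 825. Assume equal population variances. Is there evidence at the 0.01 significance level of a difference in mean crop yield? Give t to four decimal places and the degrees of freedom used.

t = -1.7071, df = 18

Let group 1 = protocol A, group 2 = protocol B. H0: μ_1 = μ_2; H1: μ_1 ≠ μ_2 (two-sample pooled-variance t-test, two-sided).
s_p² = [(7−1)·1000² + (13−1)·825²]/(7+13−2) = 787083
t = (5770 − 6480)/√[787083·(1/7 + 1/13)] = -1.7071
df = n₁ + n₂ − 2 = 18
Two-sided p-value ≈ 0.1050
Since p ≈ 0.1050 > α = 0.01, fail to reject H0; the evidence is not statistically significant.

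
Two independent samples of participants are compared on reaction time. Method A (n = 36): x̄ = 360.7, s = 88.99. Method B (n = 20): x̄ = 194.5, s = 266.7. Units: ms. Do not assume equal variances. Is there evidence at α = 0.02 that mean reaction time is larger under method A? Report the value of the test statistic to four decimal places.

Let group 1 = method A, group 2 = method B. H0: μ_1 = μ_2; H1: μ_1 > μ_2 (Welch's two-sample t-test, right-tailed).
t = (x̄_1 − x̄_2)/√(s_1²/n_1 + s_2²/n_2) = (360.7 − 194.5)/√(88.99²/36 + 266.7²/20) = 2.7045
Welch–Satterthwaite df ≈ 21.38
p-value = P(T ≥ 2.7045) ≈ 0.0066
Since p ≈ 0.0066 < α = 0.02, reject H0; the data support H1.

2.7045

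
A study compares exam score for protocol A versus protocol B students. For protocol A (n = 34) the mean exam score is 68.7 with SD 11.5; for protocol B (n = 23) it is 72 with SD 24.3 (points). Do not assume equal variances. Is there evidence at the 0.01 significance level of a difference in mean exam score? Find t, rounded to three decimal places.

-0.607

Let group 1 = protocol A, group 2 = protocol B. H0: μ_1 = μ_2; H1: μ_1 ≠ μ_2 (Welch's two-sample t-test, two-sided).
t = (x̄_1 − x̄_2)/√(s_1²/n_1 + s_2²/n_2) = (68.7 − 72)/√(11.5²/34 + 24.3²/23) = -0.607
Welch–Satterthwaite df ≈ 28.73
Two-sided p-value ≈ 0.549
Since p ≈ 0.549 > α = 0.01, fail to reject H0; the data do not provide sufficient evidence against H0.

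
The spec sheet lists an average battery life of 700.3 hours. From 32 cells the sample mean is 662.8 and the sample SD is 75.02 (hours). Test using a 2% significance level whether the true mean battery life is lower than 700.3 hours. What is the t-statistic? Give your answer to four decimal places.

-2.8277

H0: μ = 700.3; H1: μ < 700.3 (one-sample t-test, left-tailed).
t = (x̄ − μ₀)/(s/√n) = (662.8 − 700.3)/(75.02/√32) = -2.8277
df = n − 1 = 31
p-value = P(T ≤ -2.8277) ≈ 0.004
Since p ≈ 0.004 < α = 0.02, reject H0; the data support H1.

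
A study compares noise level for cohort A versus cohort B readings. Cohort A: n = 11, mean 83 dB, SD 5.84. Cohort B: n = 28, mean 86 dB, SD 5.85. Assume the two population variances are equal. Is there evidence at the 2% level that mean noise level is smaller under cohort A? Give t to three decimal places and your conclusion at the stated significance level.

t = -1.442; fail to reject H0

Let group 1 = cohort A, group 2 = cohort B. H0: μ_1 = μ_2; H1: μ_1 < μ_2 (two-sample pooled-variance t-test, left-tailed).
s_p² = [(11−1)·5.84² + (28−1)·5.85²]/(11+28−2) = 34.1909
t = (83 − 86)/√[34.1909·(1/11 + 1/28)] = -1.442
df = n₁ + n₂ − 2 = 37
p-value = P(T ≤ -1.442) ≈ 0.079
Since p ≈ 0.079 > α = 0.02, fail to reject H0; the evidence is not statistically significant.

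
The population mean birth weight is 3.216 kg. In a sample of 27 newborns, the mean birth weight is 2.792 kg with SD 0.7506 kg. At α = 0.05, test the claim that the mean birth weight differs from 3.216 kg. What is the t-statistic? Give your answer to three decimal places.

H0: μ = 3.216; H1: μ ≠ 3.216 (one-sample t-test, two-sided).
t = (x̄ − μ₀)/(s/√n) = (2.792 − 3.216)/(0.7506/√27) = -2.935
df = n − 1 = 26
Two-sided p-value ≈ 0.007
Since p ≈ 0.007 < α = 0.05, reject H0; the data support H1.

-2.935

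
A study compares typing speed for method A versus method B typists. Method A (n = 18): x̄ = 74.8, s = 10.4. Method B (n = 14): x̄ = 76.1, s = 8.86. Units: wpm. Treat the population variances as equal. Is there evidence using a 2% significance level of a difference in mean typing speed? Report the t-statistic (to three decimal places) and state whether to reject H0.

t = -0.374; fail to reject H0

Let group 1 = method A, group 2 = method B. H0: μ_1 = μ_2; H1: μ_1 ≠ μ_2 (two-sample pooled-variance t-test, two-sided).
s_p² = [(18−1)·10.4² + (14−1)·8.86²]/(18+14−2) = 95.3072
t = (74.8 − 76.1)/√[95.3072·(1/18 + 1/14)] = -0.374
df = n₁ + n₂ − 2 = 30
Two-sided p-value ≈ 0.711
Since p ≈ 0.711 > α = 0.02, fail to reject H0; the data do not provide sufficient evidence against H0.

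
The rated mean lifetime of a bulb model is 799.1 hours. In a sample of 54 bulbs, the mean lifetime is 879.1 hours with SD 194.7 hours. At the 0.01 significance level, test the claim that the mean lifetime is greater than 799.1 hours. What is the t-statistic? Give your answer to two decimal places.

3.02

H0: μ = 799.1; H1: μ > 799.1 (one-sample t-test, right-tailed).
t = (x̄ − μ₀)/(s/√n) = (879.1 − 799.1)/(194.7/√54) = 3.02
df = n − 1 = 53
p-value = P(T ≥ 3.02) ≈ 0.002
Since p ≈ 0.002 < α = 0.01, reject H0; the evidence is statistically significant.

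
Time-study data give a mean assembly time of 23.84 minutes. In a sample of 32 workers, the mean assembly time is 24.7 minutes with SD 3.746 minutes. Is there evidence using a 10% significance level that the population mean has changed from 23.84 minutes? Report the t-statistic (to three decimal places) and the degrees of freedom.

t = 1.299, df = 31

H0: μ = 23.84; H1: μ ≠ 23.84 (one-sample t-test, two-sided).
t = (x̄ − μ₀)/(s/√n) = (24.7 − 23.84)/(3.746/√32) = 1.299
df = n − 1 = 31
Two-sided p-value ≈ 0.204
Since p ≈ 0.204 > α = 0.1, fail to reject H0; the data do not provide sufficient evidence against H0.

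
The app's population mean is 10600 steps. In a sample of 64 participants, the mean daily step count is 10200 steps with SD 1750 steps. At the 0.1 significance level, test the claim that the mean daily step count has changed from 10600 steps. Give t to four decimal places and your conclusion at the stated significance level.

H0: μ = 10600; H1: μ ≠ 10600 (one-sample t-test, two-sided).
t = (x̄ − μ₀)/(s/√n) = (10200 − 10600)/(1750/√64) = -1.8286
df = n − 1 = 63
Two-sided p-value ≈ 0.0722
Since p ≈ 0.0722 < α = 0.1, reject H0; the data support H1.

t = -1.8286; reject H0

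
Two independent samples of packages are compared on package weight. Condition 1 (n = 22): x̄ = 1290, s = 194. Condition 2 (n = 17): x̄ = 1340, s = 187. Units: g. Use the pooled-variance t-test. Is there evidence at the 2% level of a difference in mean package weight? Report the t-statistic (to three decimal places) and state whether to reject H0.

t = -0.811; fail to reject H0

Let group 1 = condition 1, group 2 = condition 2. H0: μ_1 = μ_2; H1: μ_1 ≠ μ_2 (two-sample pooled-variance t-test, two-sided).
s_p² = [(22−1)·194² + (17−1)·187²]/(22+17−2) = 36482.7
t = (1290 − 1340)/√[36482.7·(1/22 + 1/17)] = -0.811
df = n₁ + n₂ − 2 = 37
Two-sided p-value ≈ 0.4228
Since p ≈ 0.4228 > α = 0.02, fail to reject H0; the evidence is not statistically significant.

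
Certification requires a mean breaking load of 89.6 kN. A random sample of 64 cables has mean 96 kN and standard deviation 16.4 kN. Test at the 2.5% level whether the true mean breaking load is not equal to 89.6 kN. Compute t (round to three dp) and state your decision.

t = 3.122; reject H0

H0: μ = 89.6; H1: μ ≠ 89.6 (one-sample t-test, two-sided).
t = (x̄ − μ₀)/(s/√n) = (96 − 89.6)/(16.4/√64) = 3.122
df = n − 1 = 63
Two-sided p-value ≈ 0.0027
Since p ≈ 0.0027 < α = 0.025, reject H0; the data support H1.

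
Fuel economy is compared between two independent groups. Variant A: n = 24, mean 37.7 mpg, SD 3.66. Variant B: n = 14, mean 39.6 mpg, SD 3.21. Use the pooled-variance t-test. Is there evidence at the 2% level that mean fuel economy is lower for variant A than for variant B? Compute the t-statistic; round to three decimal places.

Let group 1 = variant A, group 2 = variant B. H0: μ_1 = μ_2; H1: μ_1 < μ_2 (two-sample pooled-variance t-test, left-tailed).
s_p² = [(24−1)·3.66² + (14−1)·3.21²]/(24+14−2) = 12.2792
t = (37.7 − 39.6)/√[12.2792·(1/24 + 1/14)] = -1.612
df = n₁ + n₂ − 2 = 36
p-value = P(T ≤ -1.612) ≈ 0.0578
Since p ≈ 0.0578 > α = 0.02, fail to reject H0; the evidence is not statistically significant.

-1.612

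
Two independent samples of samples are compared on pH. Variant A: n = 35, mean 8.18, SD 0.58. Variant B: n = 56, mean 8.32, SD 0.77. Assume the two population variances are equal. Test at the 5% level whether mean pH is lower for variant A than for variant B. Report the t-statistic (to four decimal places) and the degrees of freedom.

t = -0.9236, df = 89

Let group 1 = variant A, group 2 = variant B. H0: μ_1 = μ_2; H1: μ_1 < μ_2 (two-sample pooled-variance t-test, left-tailed).
s_p² = [(35−1)·0.58² + (56−1)·0.77²]/(35+56−2) = 0.494911
t = (8.18 − 8.32)/√[0.494911·(1/35 + 1/56)] = -0.9236
df = n₁ + n₂ − 2 = 89
p-value = P(T ≤ -0.9236) ≈ 0.1791
Since p ≈ 0.1791 > α = 0.05, fail to reject H0; the data do not provide sufficient evidence against H0.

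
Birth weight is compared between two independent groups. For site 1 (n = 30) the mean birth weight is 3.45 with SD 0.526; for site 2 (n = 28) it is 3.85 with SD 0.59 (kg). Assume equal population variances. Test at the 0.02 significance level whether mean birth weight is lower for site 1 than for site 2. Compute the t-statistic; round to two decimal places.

-2.73

Let group 1 = site 1, group 2 = site 2. H0: μ_1 = μ_2; H1: μ_1 < μ_2 (two-sample pooled-variance t-test, left-tailed).
s_p² = [(30−1)·0.526² + (28−1)·0.59²]/(30+28−2) = 0.311113
t = (3.45 − 3.85)/√[0.311113·(1/30 + 1/28)] = -2.73
df = n₁ + n₂ − 2 = 56
p-value = P(T ≤ -2.73) ≈ 0.0042
Since p ≈ 0.0042 < α = 0.02, reject H0; the data support H1.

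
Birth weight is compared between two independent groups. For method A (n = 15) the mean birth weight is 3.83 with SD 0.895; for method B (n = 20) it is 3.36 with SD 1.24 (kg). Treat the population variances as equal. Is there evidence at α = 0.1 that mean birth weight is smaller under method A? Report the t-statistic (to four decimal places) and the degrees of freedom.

Let group 1 = method A, group 2 = method B. H0: μ_1 = μ_2; H1: μ_1 < μ_2 (two-sample pooled-variance t-test, left-tailed).
s_p² = [(15−1)·0.895² + (20−1)·1.24²]/(15+20−2) = 1.22511
t = (3.83 − 3.36)/√[1.22511·(1/15 + 1/20)] = 1.2432
df = n₁ + n₂ − 2 = 33
p-value = P(T ≤ 1.2432) ≈ 0.889
Since p ≈ 0.889 > α = 0.1, fail to reject H0; the data do not provide sufficient evidence against H0.

t = 1.2432, df = 33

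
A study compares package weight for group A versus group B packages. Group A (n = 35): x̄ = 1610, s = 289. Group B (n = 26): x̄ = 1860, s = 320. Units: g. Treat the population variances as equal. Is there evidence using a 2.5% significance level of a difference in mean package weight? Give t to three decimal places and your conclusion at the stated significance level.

t = -3.192; reject H0

Let group 1 = group A, group 2 = group B. H0: μ_1 = μ_2; H1: μ_1 ≠ μ_2 (two-sample pooled-variance t-test, two-sided).
s_p² = [(35−1)·289² + (26−1)·320²]/(35+26−2) = 91520.6
t = (1610 − 1860)/√[91520.6·(1/35 + 1/26)] = -3.192
df = n₁ + n₂ − 2 = 59
Two-sided p-value ≈ 0.002
Since p ≈ 0.002 < α = 0.025, reject H0; the evidence is statistically significant.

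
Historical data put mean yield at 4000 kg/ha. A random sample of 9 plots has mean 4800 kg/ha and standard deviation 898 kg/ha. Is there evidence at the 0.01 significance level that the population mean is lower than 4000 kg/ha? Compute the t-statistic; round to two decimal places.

2.67

H0: μ = 4000; H1: μ < 4000 (one-sample t-test, left-tailed).
t = (x̄ − μ₀)/(s/√n) = (4800 − 4000)/(898/√9) = 2.67
df = n − 1 = 8
p-value = P(T ≤ 2.67) ≈ 0.986
Since p ≈ 0.986 > α = 0.01, fail to reject H0; the evidence is not statistically significant.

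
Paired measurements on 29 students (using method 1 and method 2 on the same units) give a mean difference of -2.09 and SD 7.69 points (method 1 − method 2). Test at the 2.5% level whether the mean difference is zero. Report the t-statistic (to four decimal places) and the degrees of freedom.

H0: μ_d = 0; H1: μ_d ≠ 0 (paired t-test on the differences, two-sided).
t = d̄/(s_d/√n) = -2.09/(7.69/√29) = -1.4636
df = n − 1 = 28
Two-sided p-value ≈ 0.154
Since p ≈ 0.154 > α = 0.025, fail to reject H0; the evidence is not statistically significant.

t = -1.4636, df = 28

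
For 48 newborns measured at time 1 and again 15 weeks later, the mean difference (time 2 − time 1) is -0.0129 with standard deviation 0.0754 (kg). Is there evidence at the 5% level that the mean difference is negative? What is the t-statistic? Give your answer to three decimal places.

-1.185

H0: μ_d = 0; H1: μ_d < 0 (paired t-test on the differences, left-tailed).
t = d̄/(s_d/√n) = -0.0129/(0.0754/√48) = -1.185
df = n − 1 = 47
p-value = P(T ≤ -1.185) ≈ 0.121
Since p ≈ 0.121 > α = 0.05, fail to reject H0; the evidence is not statistically significant.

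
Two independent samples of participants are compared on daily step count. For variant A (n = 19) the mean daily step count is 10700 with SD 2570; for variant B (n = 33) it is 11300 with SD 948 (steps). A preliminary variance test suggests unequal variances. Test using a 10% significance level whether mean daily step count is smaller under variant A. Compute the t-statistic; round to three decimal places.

-0.980

Let group 1 = variant A, group 2 = variant B. H0: μ_1 = μ_2; H1: μ_1 < μ_2 (Welch's two-sample t-test, left-tailed).
t = (x̄_1 − x̄_2)/√(s_1²/n_1 + s_2²/n_2) = (10700 − 11300)/√(2570²/19 + 948²/33) = -0.980
Welch–Satterthwaite df ≈ 20.86
p-value = P(T ≤ -0.980) ≈ 0.1692
Since p ≈ 0.1692 > α = 0.1, fail to reject H0; the evidence is not statistically significant.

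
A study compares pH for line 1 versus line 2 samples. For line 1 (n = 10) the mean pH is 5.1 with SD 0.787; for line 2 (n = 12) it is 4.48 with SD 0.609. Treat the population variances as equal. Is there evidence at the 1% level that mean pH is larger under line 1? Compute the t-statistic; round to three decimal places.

2.084

Let group 1 = line 1, group 2 = line 2. H0: μ_1 = μ_2; H1: μ_1 > μ_2 (two-sample pooled-variance t-test, right-tailed).
s_p² = [(10−1)·0.787² + (12−1)·0.609²]/(10+12−2) = 0.482701
t = (5.1 − 4.48)/√[0.482701·(1/10 + 1/12)] = 2.084
df = n₁ + n₂ − 2 = 20
p-value = P(T ≥ 2.084) ≈ 0.0251
Since p ≈ 0.0251 > α = 0.01, fail to reject H0; the evidence is not statistically significant.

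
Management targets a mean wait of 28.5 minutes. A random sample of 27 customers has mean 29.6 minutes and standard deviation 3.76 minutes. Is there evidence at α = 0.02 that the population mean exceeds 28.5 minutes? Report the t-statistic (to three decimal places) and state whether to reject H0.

H0: μ = 28.5; H1: μ > 28.5 (one-sample t-test, right-tailed).
t = (x̄ − μ₀)/(s/√n) = (29.6 − 28.5)/(3.76/√27) = 1.520
df = n − 1 = 26
p-value = P(T ≥ 1.520) ≈ 0.070
Since p ≈ 0.070 > α = 0.02, fail to reject H0; the evidence is not statistically significant.

t = 1.520; fail to reject H0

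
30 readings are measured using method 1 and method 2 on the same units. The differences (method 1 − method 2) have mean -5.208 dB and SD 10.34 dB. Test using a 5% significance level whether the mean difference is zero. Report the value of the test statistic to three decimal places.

H0: μ_d = 0; H1: μ_d ≠ 0 (paired t-test on the differences, two-sided).
t = d̄/(s_d/√n) = -5.208/(10.34/√30) = -2.759
df = n − 1 = 29
Two-sided p-value ≈ 0.010
Since p ≈ 0.010 < α = 0.05, reject H0; the data support H1.

-2.759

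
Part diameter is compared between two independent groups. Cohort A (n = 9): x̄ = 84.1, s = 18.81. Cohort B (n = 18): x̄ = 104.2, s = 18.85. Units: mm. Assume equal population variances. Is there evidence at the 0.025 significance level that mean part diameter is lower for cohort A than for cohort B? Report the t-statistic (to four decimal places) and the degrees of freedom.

t = -2.6137, df = 25

Let group 1 = cohort A, group 2 = cohort B. H0: μ_1 = μ_2; H1: μ_1 < μ_2 (two-sample pooled-variance t-test, left-tailed).
s_p² = [(9−1)·18.81² + (18−1)·18.85²]/(9+18−2) = 354.84
t = (84.1 − 104.2)/√[354.84·(1/9 + 1/18)] = -2.6137
df = n₁ + n₂ − 2 = 25
p-value = P(T ≤ -2.6137) ≈ 0.0075
Since p ≈ 0.0075 < α = 0.025, reject H0; the data support H1.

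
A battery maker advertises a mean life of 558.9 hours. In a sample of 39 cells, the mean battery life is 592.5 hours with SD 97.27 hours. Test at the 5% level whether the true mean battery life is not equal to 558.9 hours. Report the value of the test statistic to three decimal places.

2.157

H0: μ = 558.9; H1: μ ≠ 558.9 (one-sample t-test, two-sided).
t = (x̄ − μ₀)/(s/√n) = (592.5 − 558.9)/(97.27/√39) = 2.157
df = n − 1 = 38
Two-sided p-value ≈ 0.037
Since p ≈ 0.037 < α = 0.05, reject H0; the data support H1.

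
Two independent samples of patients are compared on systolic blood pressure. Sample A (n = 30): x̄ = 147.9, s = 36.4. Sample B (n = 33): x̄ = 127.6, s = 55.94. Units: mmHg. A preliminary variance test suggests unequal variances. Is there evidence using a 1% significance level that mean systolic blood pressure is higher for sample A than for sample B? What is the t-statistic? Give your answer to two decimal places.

Let group 1 = sample A, group 2 = sample B. H0: μ_1 = μ_2; H1: μ_1 > μ_2 (Welch's two-sample t-test, right-tailed).
t = (x̄_1 − x̄_2)/√(s_1²/n_1 + s_2²/n_2) = (147.9 − 127.6)/√(36.4²/30 + 55.94²/33) = 1.72
Welch–Satterthwaite df ≈ 55.47
p-value = P(T ≥ 1.72) ≈ 0.0453
Since p ≈ 0.0453 > α = 0.01, fail to reject H0; the data do not provide sufficient evidence against H0.

1.72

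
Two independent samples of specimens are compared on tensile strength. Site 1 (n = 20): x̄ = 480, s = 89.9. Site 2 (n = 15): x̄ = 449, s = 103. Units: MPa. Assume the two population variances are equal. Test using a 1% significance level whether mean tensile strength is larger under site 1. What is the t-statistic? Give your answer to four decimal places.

Let group 1 = site 1, group 2 = site 2. H0: μ_1 = μ_2; H1: μ_1 > μ_2 (two-sample pooled-variance t-test, right-tailed).
s_p² = [(20−1)·89.9² + (15−1)·103²]/(20+15−2) = 9154.07
t = (480 − 449)/√[9154.07·(1/20 + 1/15)] = 0.9486
df = n₁ + n₂ − 2 = 33
p-value = P(T ≥ 0.9486) ≈ 0.1749
Since p ≈ 0.1749 > α = 0.01, fail to reject H0; the evidence is not statistically significant.

0.9486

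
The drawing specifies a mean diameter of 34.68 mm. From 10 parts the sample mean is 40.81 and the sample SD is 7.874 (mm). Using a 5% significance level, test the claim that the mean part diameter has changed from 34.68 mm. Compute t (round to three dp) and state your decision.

H0: μ = 34.68; H1: μ ≠ 34.68 (one-sample t-test, two-sided).
t = (x̄ − μ₀)/(s/√n) = (40.81 − 34.68)/(7.874/√10) = 2.462
df = n − 1 = 9
Two-sided p-value ≈ 0.036
Since p ≈ 0.036 < α = 0.05, reject H0; the evidence is statistically significant.

t = 2.462; reject H0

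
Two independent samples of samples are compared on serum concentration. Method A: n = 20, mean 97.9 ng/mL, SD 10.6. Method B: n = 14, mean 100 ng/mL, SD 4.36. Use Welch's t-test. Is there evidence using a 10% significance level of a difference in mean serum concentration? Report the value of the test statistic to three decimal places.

Let group 1 = method A, group 2 = method B. H0: μ_1 = μ_2; H1: μ_1 ≠ μ_2 (Welch's two-sample t-test, two-sided).
t = (x̄_1 − x̄_2)/√(s_1²/n_1 + s_2²/n_2) = (97.9 − 100)/√(10.6²/20 + 4.36²/14) = -0.795
Welch–Satterthwaite df ≈ 26.99
Two-sided p-value ≈ 0.4335
Since p ≈ 0.4335 > α = 0.1, fail to reject H0; the data do not provide sufficient evidence against H0.

-0.795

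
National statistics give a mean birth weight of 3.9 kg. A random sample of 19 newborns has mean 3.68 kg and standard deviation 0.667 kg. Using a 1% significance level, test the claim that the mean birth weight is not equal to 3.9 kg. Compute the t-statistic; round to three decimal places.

H0: μ = 3.9; H1: μ ≠ 3.9 (one-sample t-test, two-sided).
t = (x̄ − μ₀)/(s/√n) = (3.68 − 3.9)/(0.667/√19) = -1.438
df = n − 1 = 18
Two-sided p-value ≈ 0.1677
Since p ≈ 0.1677 > α = 0.01, fail to reject H0; the data do not provide sufficient evidence against H0.

-1.438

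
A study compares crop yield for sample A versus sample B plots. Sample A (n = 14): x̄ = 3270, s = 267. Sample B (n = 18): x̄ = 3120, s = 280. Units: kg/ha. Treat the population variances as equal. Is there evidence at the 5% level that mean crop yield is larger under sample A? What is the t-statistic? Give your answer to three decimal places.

Let group 1 = sample A, group 2 = sample B. H0: μ_1 = μ_2; H1: μ_1 > μ_2 (two-sample pooled-variance t-test, right-tailed).
s_p² = [(14−1)·267² + (18−1)·280²]/(14+18−2) = 75318.6
t = (3270 − 3120)/√[75318.6·(1/14 + 1/18)] = 1.534
df = n₁ + n₂ − 2 = 30
p-value = P(T ≥ 1.534) ≈ 0.0678
Since p ≈ 0.0678 > α = 0.05, fail to reject H0; the data do not provide sufficient evidence against H0.

1.534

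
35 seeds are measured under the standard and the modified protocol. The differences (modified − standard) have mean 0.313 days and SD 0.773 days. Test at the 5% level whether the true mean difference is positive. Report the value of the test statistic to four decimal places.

H0: μ_d = 0; H1: μ_d > 0 (paired t-test on the differences, right-tailed).
t = d̄/(s_d/√n) = 0.313/(0.773/√35) = 2.3955
df = n − 1 = 34
p-value = P(T ≥ 2.3955) ≈ 0.0111
Since p ≈ 0.0111 < α = 0.05, reject H0; the data support H1.

2.3955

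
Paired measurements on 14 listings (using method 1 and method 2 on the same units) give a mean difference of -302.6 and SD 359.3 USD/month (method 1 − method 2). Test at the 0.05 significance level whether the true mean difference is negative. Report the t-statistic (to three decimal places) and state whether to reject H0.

t = -3.151; reject H0

H0: μ_d = 0; H1: μ_d < 0 (paired t-test on the differences, left-tailed).
t = d̄/(s_d/√n) = -302.6/(359.3/√14) = -3.151
df = n − 1 = 13
p-value = P(T ≤ -3.151) ≈ 0.004
Since p ≈ 0.004 < α = 0.05, reject H0; the evidence is statistically significant.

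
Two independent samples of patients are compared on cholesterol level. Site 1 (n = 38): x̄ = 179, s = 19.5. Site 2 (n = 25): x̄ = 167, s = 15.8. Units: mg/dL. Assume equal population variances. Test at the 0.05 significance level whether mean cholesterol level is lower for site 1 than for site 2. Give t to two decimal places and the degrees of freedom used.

Let group 1 = site 1, group 2 = site 2. H0: μ_1 = μ_2; H1: μ_1 < μ_2 (two-sample pooled-variance t-test, left-tailed).
s_p² = [(38−1)·19.5² + (25−1)·15.8²]/(38+25−2) = 328.862
t = (179 − 167)/√[328.862·(1/38 + 1/25)] = 2.57
df = n₁ + n₂ − 2 = 61
p-value = P(T ≤ 2.57) ≈ 0.9937
Since p ≈ 0.9937 > α = 0.05, fail to reject H0; the data do not provide sufficient evidence against H0.

t = 2.57, df = 61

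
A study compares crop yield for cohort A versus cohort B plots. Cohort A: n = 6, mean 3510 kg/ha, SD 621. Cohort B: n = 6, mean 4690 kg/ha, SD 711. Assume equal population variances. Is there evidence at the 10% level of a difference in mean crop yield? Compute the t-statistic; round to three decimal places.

-3.062

Let group 1 = cohort A, group 2 = cohort B. H0: μ_1 = μ_2; H1: μ_1 ≠ μ_2 (two-sample pooled-variance t-test, two-sided).
s_p² = [(6−1)·621² + (6−1)·711²]/(6+6−2) = 445581
t = (3510 − 4690)/√[445581·(1/6 + 1/6)] = -3.062
df = n₁ + n₂ − 2 = 10
Two-sided p-value ≈ 0.0120
Since p ≈ 0.0120 < α = 0.1, reject H0; the data support H1.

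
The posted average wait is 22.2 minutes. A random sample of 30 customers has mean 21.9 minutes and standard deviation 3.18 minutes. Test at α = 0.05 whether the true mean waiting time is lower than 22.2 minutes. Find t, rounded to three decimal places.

-0.517

H0: μ = 22.2; H1: μ < 22.2 (one-sample t-test, left-tailed).
t = (x̄ − μ₀)/(s/√n) = (21.9 − 22.2)/(3.18/√30) = -0.517
df = n − 1 = 29
p-value = P(T ≤ -0.517) ≈ 0.305
Since p ≈ 0.305 > α = 0.05, fail to reject H0; the data do not provide sufficient evidence against H0.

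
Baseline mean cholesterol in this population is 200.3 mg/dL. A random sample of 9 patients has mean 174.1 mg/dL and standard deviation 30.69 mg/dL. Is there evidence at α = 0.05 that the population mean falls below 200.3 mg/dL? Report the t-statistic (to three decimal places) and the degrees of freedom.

H0: μ = 200.3; H1: μ < 200.3 (one-sample t-test, left-tailed).
t = (x̄ − μ₀)/(s/√n) = (174.1 − 200.3)/(30.69/√9) = -2.561
df = n − 1 = 8
p-value = P(T ≤ -2.561) ≈ 0.0168
Since p ≈ 0.0168 < α = 0.05, reject H0; the evidence is statistically significant.

t = -2.561, df = 8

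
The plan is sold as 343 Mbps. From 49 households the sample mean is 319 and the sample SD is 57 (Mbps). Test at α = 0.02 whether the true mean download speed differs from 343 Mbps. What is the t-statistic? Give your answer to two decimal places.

H0: μ = 343; H1: μ ≠ 343 (one-sample t-test, two-sided).
t = (x̄ − μ₀)/(s/√n) = (319 − 343)/(57/√49) = -2.95
df = n − 1 = 48
Two-sided p-value ≈ 0.005
Since p ≈ 0.005 < α = 0.02, reject H0; the evidence is statistically significant.

-2.95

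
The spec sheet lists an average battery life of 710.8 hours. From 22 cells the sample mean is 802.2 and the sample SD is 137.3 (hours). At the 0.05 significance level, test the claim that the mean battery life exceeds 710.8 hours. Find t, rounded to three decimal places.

H0: μ = 710.8; H1: μ > 710.8 (one-sample t-test, right-tailed).
t = (x̄ − μ₀)/(s/√n) = (802.2 − 710.8)/(137.3/√22) = 3.122
df = n − 1 = 21
p-value = P(T ≥ 3.122) ≈ 0.003
Since p ≈ 0.003 < α = 0.05, reject H0; the evidence is statistically significant.

3.122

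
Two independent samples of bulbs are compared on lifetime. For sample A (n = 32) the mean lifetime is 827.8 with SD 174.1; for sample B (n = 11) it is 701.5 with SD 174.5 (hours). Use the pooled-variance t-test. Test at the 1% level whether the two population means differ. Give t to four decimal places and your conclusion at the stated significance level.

t = 2.0744; fail to reject H0

Let group 1 = sample A, group 2 = sample B. H0: μ_1 = μ_2; H1: μ_1 ≠ μ_2 (two-sample pooled-variance t-test, two-sided).
s_p² = [(32−1)·174.1² + (11−1)·174.5²]/(32+11−2) = 30344.8
t = (827.8 − 701.5)/√[30344.8·(1/32 + 1/11)] = 2.0744
df = n₁ + n₂ − 2 = 41
Two-sided p-value ≈ 0.044
Since p ≈ 0.044 > α = 0.01, fail to reject H0; the data do not provide sufficient evidence against H0.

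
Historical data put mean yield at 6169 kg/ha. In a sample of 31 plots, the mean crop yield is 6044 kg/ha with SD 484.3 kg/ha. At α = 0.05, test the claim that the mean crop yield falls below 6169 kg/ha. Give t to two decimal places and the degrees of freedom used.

H0: μ = 6169; H1: μ < 6169 (one-sample t-test, left-tailed).
t = (x̄ − μ₀)/(s/√n) = (6044 − 6169)/(484.3/√31) = -1.44
df = n − 1 = 30
p-value = P(T ≤ -1.44) ≈ 0.081
Since p ≈ 0.081 > α = 0.05, fail to reject H0; the data do not provide sufficient evidence against H0.

t = -1.44, df = 30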